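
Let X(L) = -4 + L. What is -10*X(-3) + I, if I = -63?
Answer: 7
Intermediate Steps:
-10*X(-3) + I = -10*(-4 - 3) - 63 = -10*(-7) - 63 = 70 - 63 = 7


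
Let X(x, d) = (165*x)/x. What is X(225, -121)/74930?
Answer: 33/14986 ≈ 0.0022021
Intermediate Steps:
X(x, d) = 165
X(225, -121)/74930 = 165/74930 = 165*(1/74930) = 33/14986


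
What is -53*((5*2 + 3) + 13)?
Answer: -1378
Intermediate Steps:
-53*((5*2 + 3) + 13) = -53*((10 + 3) + 13) = -53*(13 + 13) = -53*26 = -1378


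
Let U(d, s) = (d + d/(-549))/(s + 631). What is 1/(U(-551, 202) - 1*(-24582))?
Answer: 457317/11241464546 ≈ 4.0681e-5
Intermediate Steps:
U(d, s) = 548*d/(549*(631 + s)) (U(d, s) = (d + d*(-1/549))/(631 + s) = (d - d/549)/(631 + s) = (548*d/549)/(631 + s) = 548*d/(549*(631 + s)))
1/(U(-551, 202) - 1*(-24582)) = 1/((548/549)*(-551)/(631 + 202) - 1*(-24582)) = 1/((548/549)*(-551)/833 + 24582) = 1/((548/549)*(-551)*(1/833) + 24582) = 1/(-301948/457317 + 24582) = 1/(11241464546/457317) = 457317/11241464546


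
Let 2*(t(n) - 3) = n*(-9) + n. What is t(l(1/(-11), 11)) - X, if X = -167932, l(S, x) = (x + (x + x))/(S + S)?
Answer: 168661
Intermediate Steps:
l(S, x) = 3*x/(2*S) (l(S, x) = (x + 2*x)/((2*S)) = (3*x)*(1/(2*S)) = 3*x/(2*S))
t(n) = 3 - 4*n (t(n) = 3 + (n*(-9) + n)/2 = 3 + (-9*n + n)/2 = 3 + (-8*n)/2 = 3 - 4*n)
t(l(1/(-11), 11)) - X = (3 - 6*11/(1/(-11))) - 1*(-167932) = (3 - 6*11/(-1/11)) + 167932 = (3 - 6*11*(-11)) + 167932 = (3 - 4*(-363/2)) + 167932 = (3 + 726) + 167932 = 729 + 167932 = 168661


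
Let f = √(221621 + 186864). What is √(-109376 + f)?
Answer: √(-109376 + √408485) ≈ 329.75*I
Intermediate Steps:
f = √408485 ≈ 639.13
√(-109376 + f) = √(-109376 + √408485)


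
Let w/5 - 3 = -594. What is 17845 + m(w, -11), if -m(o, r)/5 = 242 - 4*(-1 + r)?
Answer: 16395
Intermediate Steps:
w = -2955 (w = 15 + 5*(-594) = 15 - 2970 = -2955)
m(o, r) = -1230 + 20*r (m(o, r) = -5*(242 - 4*(-1 + r)) = -5*(242 + (4 - 4*r)) = -5*(246 - 4*r) = -1230 + 20*r)
17845 + m(w, -11) = 17845 + (-1230 + 20*(-11)) = 17845 + (-1230 - 220) = 17845 - 1450 = 16395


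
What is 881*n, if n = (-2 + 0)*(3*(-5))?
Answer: 26430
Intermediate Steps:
n = 30 (n = -2*(-15) = 30)
881*n = 881*30 = 26430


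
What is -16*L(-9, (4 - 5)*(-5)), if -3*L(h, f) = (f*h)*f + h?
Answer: -1248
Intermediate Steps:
L(h, f) = -h/3 - h*f**2/3 (L(h, f) = -((f*h)*f + h)/3 = -(h*f**2 + h)/3 = -(h + h*f**2)/3 = -h/3 - h*f**2/3)
-16*L(-9, (4 - 5)*(-5)) = -(-16)*(-9)*(1 + ((4 - 5)*(-5))**2)/3 = -(-16)*(-9)*(1 + (-1*(-5))**2)/3 = -(-16)*(-9)*(1 + 5**2)/3 = -(-16)*(-9)*(1 + 25)/3 = -(-16)*(-9)*26/3 = -16*78 = -1248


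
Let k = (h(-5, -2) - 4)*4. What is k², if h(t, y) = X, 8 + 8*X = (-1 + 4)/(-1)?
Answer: 1849/4 ≈ 462.25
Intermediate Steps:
X = -11/8 (X = -1 + ((-1 + 4)/(-1))/8 = -1 + (3*(-1))/8 = -1 + (⅛)*(-3) = -1 - 3/8 = -11/8 ≈ -1.3750)
h(t, y) = -11/8
k = -43/2 (k = (-11/8 - 4)*4 = -43/8*4 = -43/2 ≈ -21.500)
k² = (-43/2)² = 1849/4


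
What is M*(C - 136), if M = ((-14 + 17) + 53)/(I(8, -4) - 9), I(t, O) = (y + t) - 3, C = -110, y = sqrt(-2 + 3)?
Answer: 4592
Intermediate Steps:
y = 1 (y = sqrt(1) = 1)
I(t, O) = -2 + t (I(t, O) = (1 + t) - 3 = -2 + t)
M = -56/3 (M = ((-14 + 17) + 53)/((-2 + 8) - 9) = (3 + 53)/(6 - 9) = 56/(-3) = 56*(-1/3) = -56/3 ≈ -18.667)
M*(C - 136) = -56*(-110 - 136)/3 = -56/3*(-246) = 4592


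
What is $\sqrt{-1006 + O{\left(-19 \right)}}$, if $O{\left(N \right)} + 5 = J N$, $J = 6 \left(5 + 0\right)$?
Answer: $i \sqrt{1581} \approx 39.762 i$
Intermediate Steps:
$J = 30$ ($J = 6 \cdot 5 = 30$)
$O{\left(N \right)} = -5 + 30 N$
$\sqrt{-1006 + O{\left(-19 \right)}} = \sqrt{-1006 + \left(-5 + 30 \left(-19\right)\right)} = \sqrt{-1006 - 575} = \sqrt{-1581} = i \sqrt{1581}$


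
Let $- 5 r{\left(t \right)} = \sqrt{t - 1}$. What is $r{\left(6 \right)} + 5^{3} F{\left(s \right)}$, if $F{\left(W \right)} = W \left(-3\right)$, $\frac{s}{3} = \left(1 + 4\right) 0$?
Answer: $- \frac{\sqrt{5}}{5} \approx -0.44721$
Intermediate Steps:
$r{\left(t \right)} = - \frac{\sqrt{-1 + t}}{5}$ ($r{\left(t \right)} = - \frac{\sqrt{t - 1}}{5} = - \frac{\sqrt{-1 + t}}{5}$)
$s = 0$ ($s = 3 \left(1 + 4\right) 0 = 3 \cdot 5 \cdot 0 = 3 \cdot 0 = 0$)
$F{\left(W \right)} = - 3 W$
$r{\left(6 \right)} + 5^{3} F{\left(s \right)} = - \frac{\sqrt{-1 + 6}}{5} + 5^{3} \left(\left(-3\right) 0\right) = - \frac{\sqrt{5}}{5} + 125 \cdot 0 = - \frac{\sqrt{5}}{5} + 0 = - \frac{\sqrt{5}}{5}$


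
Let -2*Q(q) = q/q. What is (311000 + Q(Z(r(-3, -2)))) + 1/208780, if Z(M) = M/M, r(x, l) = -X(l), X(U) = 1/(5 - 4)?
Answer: 64930475611/208780 ≈ 3.1100e+5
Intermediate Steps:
X(U) = 1 (X(U) = 1/1 = 1)
r(x, l) = -1 (r(x, l) = -1*1 = -1)
Z(M) = 1
Q(q) = -½ (Q(q) = -q/(2*q) = -½*1 = -½)
(311000 + Q(Z(r(-3, -2)))) + 1/208780 = (311000 - ½) + 1/208780 = 621999/2 + 1/208780 = 64930475611/208780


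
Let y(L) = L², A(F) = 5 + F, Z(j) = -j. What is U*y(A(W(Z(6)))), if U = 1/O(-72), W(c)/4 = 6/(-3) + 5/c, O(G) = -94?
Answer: -361/846 ≈ -0.42671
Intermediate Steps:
W(c) = -8 + 20/c (W(c) = 4*(6/(-3) + 5/c) = 4*(6*(-⅓) + 5/c) = 4*(-2 + 5/c) = -8 + 20/c)
U = -1/94 (U = 1/(-94) = -1/94 ≈ -0.010638)
U*y(A(W(Z(6)))) = -(5 + (-8 + 20/((-1*6))))²/94 = -(5 + (-8 + 20/(-6)))²/94 = -(5 + (-8 + 20*(-⅙)))²/94 = -(5 + (-8 - 10/3))²/94 = -(5 - 34/3)²/94 = -(-19/3)²/94 = -1/94*361/9 = -361/846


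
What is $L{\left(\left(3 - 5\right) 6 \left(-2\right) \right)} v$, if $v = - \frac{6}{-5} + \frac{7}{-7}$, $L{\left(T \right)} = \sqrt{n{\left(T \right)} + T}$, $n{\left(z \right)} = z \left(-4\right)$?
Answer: $\frac{6 i \sqrt{2}}{5} \approx 1.6971 i$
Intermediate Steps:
$n{\left(z \right)} = - 4 z$
$L{\left(T \right)} = \sqrt{3} \sqrt{- T}$ ($L{\left(T \right)} = \sqrt{- 4 T + T} = \sqrt{- 3 T} = \sqrt{3} \sqrt{- T}$)
$v = \frac{1}{5}$ ($v = \left(-6\right) \left(- \frac{1}{5}\right) + 7 \left(- \frac{1}{7}\right) = \frac{6}{5} - 1 = \frac{1}{5} \approx 0.2$)
$L{\left(\left(3 - 5\right) 6 \left(-2\right) \right)} v = \sqrt{3} \sqrt{- \left(3 - 5\right) 6 \left(-2\right)} \frac{1}{5} = \sqrt{3} \sqrt{- \left(-2\right) 6 \left(-2\right)} \frac{1}{5} = \sqrt{3} \sqrt{- \left(-12\right) \left(-2\right)} \frac{1}{5} = \sqrt{3} \sqrt{\left(-1\right) 24} \cdot \frac{1}{5} = \sqrt{3} \sqrt{-24} \cdot \frac{1}{5} = \sqrt{3} \cdot 2 i \sqrt{6} \cdot \frac{1}{5} = 6 i \sqrt{2} \cdot \frac{1}{5} = \frac{6 i \sqrt{2}}{5}$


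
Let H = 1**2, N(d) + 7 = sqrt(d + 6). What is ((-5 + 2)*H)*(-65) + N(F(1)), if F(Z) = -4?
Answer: 188 + sqrt(2) ≈ 189.41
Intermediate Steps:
N(d) = -7 + sqrt(6 + d) (N(d) = -7 + sqrt(d + 6) = -7 + sqrt(6 + d))
H = 1
((-5 + 2)*H)*(-65) + N(F(1)) = ((-5 + 2)*1)*(-65) + (-7 + sqrt(6 - 4)) = -3*1*(-65) + (-7 + sqrt(2)) = -3*(-65) + (-7 + sqrt(2)) = 195 + (-7 + sqrt(2)) = 188 + sqrt(2)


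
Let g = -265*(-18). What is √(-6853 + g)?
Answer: I*√2083 ≈ 45.64*I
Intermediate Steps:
g = 4770
√(-6853 + g) = √(-6853 + 4770) = √(-2083) = I*√2083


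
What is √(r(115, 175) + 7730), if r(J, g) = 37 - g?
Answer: 2*√1898 ≈ 87.132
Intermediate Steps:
√(r(115, 175) + 7730) = √((37 - 1*175) + 7730) = √((37 - 175) + 7730) = √(-138 + 7730) = √7592 = 2*√1898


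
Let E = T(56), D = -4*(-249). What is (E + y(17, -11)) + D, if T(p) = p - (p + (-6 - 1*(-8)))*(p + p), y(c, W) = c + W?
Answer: -5438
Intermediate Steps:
y(c, W) = W + c
D = 996
T(p) = p - 2*p*(2 + p) (T(p) = p - (p + (-6 + 8))*2*p = p - (p + 2)*2*p = p - (2 + p)*2*p = p - 2*p*(2 + p))
E = -6440 (E = -1*56*(3 + 2*56) = -1*56*(3 + 112) = -1*56*115 = -6440)
(E + y(17, -11)) + D = (-6440 + (-11 + 17)) + 996 = (-6440 + 6) + 996 = -6434 + 996 = -5438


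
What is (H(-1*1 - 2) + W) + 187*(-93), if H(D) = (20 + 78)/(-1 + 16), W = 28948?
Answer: 173453/15 ≈ 11564.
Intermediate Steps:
H(D) = 98/15
(H(-1*1 - 2) + W) + 187*(-93) = (98/15 + 28948) + 187*(-93) = 434318/15 - 17391 = 173453/15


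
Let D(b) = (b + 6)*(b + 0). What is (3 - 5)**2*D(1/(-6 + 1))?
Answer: -116/25 ≈ -4.6400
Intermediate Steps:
D(b) = b*(6 + b) (D(b) = (6 + b)*b = b*(6 + b))
(3 - 5)**2*D(1/(-6 + 1)) = (3 - 5)**2*((6 + 1/(-6 + 1))/(-6 + 1)) = (-2)**2*((6 + 1/(-5))/(-5)) = 4*(-(6 - 1/5)/5) = 4*(-1/5*29/5) = 4*(-29/25) = -116/25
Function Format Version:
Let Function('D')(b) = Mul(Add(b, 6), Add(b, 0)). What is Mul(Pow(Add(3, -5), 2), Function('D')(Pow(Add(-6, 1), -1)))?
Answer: Rational(-116, 25) ≈ -4.6400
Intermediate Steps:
Function('D')(b) = Mul(b, Add(6, b)) (Function('D')(b) = Mul(Add(6, b), b) = Mul(b, Add(6, b)))
Mul(Pow(Add(3, -5), 2), Function('D')(Pow(Add(-6, 1), -1))) = Mul(Pow(Add(3, -5), 2), Mul(Pow(Add(-6, 1), -1), Add(6, Pow(Add(-6, 1), -1)))) = Mul(Pow(-2, 2), Mul(Pow(-5, -1), Add(6, Pow(-5, -1)))) = Mul(4, Mul(Rational(-1, 5), Add(6, Rational(-1, 5)))) = Mul(4, Mul(Rational(-1, 5), Rational(29, 5))) = Mul(4, Rational(-29, 25)) = Rational(-116, 25)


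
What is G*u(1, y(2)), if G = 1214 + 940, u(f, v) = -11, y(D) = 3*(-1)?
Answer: -23694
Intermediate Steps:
y(D) = -3
G = 2154
G*u(1, y(2)) = 2154*(-11) = -23694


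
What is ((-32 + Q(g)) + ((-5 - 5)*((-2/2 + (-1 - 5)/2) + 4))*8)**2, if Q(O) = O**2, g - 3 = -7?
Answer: 256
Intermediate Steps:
g = -4 (g = 3 - 7 = -4)
((-32 + Q(g)) + ((-5 - 5)*((-2/2 + (-1 - 5)/2) + 4))*8)**2 = ((-32 + (-4)**2) + ((-5 - 5)*((-2/2 + (-1 - 5)/2) + 4))*8)**2 = ((-32 + 16) - 10*((-2*1/2 - 6*1/2) + 4)*8)**2 = (-16 - 10*((-1 - 3) + 4)*8)**2 = (-16 - 10*(-4 + 4)*8)**2 = (-16 - 10*0*8)**2 = (-16 + 0*8)**2 = (-16 + 0)**2 = (-16)**2 = 256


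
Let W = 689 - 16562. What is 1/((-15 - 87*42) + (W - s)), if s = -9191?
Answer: -1/10351 ≈ -9.6609e-5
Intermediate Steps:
W = -15873
1/((-15 - 87*42) + (W - s)) = 1/((-15 - 87*42) + (-15873 - 1*(-9191))) = 1/((-15 - 3654) + (-15873 + 9191)) = 1/(-3669 - 6682) = 1/(-10351) = -1/10351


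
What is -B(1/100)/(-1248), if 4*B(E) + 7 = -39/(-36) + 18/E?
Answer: 21529/59904 ≈ 0.35939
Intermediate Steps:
B(E) = -71/48 + 9/(2*E) (B(E) = -7/4 + (-39/(-36) + 18/E)/4 = -7/4 + (-39*(-1/36) + 18/E)/4 = -7/4 + (13/12 + 18/E)/4 = -7/4 + (13/48 + 9/(2*E)) = -71/48 + 9/(2*E))
-B(1/100)/(-1248) = -(216 - 71/100)/(48*(1/100))/(-1248) = -(216 - 71*1/100)/(48*(1/100))*(-1)/1248 = -(1/48)*100*(216 - 71/100)*(-1)/1248 = -(1/48)*100*(21529/100)*(-1)/1248 = -21529*(-1)/(48*1248) = -1*(-21529/59904) = 21529/59904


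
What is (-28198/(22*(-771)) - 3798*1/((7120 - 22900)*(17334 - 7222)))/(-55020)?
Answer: -374962069913/12409676454067200 ≈ -3.0215e-5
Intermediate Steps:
(-28198/(22*(-771)) - 3798*1/((7120 - 22900)*(17334 - 7222)))/(-55020) = (-28198/(-16962) - 3798/(10112*(-15780)))*(-1/55020) = (-28198*(-1/16962) - 3798/(-159567360))*(-1/55020) = (14099/8481 - 3798*(-1/159567360))*(-1/55020) = (14099/8481 + 633/26594560)*(-1/55020) = (374962069913/225548463360)*(-1/55020) = -374962069913/12409676454067200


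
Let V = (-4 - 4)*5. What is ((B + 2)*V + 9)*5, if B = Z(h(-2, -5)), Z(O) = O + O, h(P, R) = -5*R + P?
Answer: -9555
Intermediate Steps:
h(P, R) = P - 5*R
V = -40 (V = -8*5 = -40)
Z(O) = 2*O
B = 46 (B = 2*(-2 - 5*(-5)) = 2*(-2 + 25) = 2*23 = 46)
((B + 2)*V + 9)*5 = ((46 + 2)*(-40) + 9)*5 = (48*(-40) + 9)*5 = (-1920 + 9)*5 = -1911*5 = -9555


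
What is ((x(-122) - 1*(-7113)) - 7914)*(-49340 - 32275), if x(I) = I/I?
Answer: 65292000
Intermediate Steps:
x(I) = 1
((x(-122) - 1*(-7113)) - 7914)*(-49340 - 32275) = ((1 - 1*(-7113)) - 7914)*(-49340 - 32275) = ((1 + 7113) - 7914)*(-81615) = (7114 - 7914)*(-81615) = -800*(-81615) = 65292000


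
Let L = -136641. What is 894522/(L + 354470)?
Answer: 894522/217829 ≈ 4.1065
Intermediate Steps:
894522/(L + 354470) = 894522/(-136641 + 354470) = 894522/217829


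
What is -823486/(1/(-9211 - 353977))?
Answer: 299080233368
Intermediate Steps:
-823486/(1/(-9211 - 353977)) = -823486/(1/(-363188)) = -823486/(-1/363188) = -823486*(-363188) = 299080233368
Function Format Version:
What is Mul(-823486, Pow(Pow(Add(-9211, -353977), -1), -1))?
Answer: 299080233368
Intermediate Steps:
Mul(-823486, Pow(Pow(Add(-9211, -353977), -1), -1)) = Mul(-823486, Pow(Pow(-363188, -1), -1)) = Mul(-823486, Pow(Rational(-1, 363188), -1)) = Mul(-823486, -363188) = 299080233368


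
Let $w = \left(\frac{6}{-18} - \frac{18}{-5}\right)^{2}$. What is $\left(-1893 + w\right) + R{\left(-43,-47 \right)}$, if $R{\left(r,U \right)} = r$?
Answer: $- \frac{433199}{225} \approx -1925.3$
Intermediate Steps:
$w = \frac{2401}{225}$ ($w = \left(6 \left(- \frac{1}{18}\right) - - \frac{18}{5}\right)^{2} = \left(- \frac{1}{3} + \frac{18}{5}\right)^{2} = \left(\frac{49}{15}\right)^{2} = \frac{2401}{225} \approx 10.671$)
$\left(-1893 + w\right) + R{\left(-43,-47 \right)} = \left(-1893 + \frac{2401}{225}\right) - 43 = - \frac{423524}{225} - 43 = - \frac{433199}{225}$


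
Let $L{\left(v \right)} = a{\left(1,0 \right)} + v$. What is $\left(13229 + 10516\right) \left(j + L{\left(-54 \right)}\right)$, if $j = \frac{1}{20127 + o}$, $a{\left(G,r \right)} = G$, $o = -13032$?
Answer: $- \frac{595261822}{473} \approx -1.2585 \cdot 10^{6}$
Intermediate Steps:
$j = \frac{1}{7095}$ ($j = \frac{1}{20127 - 13032} = \frac{1}{7095} \approx 0.00014094$)
$L{\left(v \right)} = 1 + v$
$\left(13229 + 10516\right) \left(j + L{\left(-54 \right)}\right) = \left(13229 + 10516\right) \left(\frac{1}{7095} + \left(1 - 54\right)\right) = 23745 \left(\frac{1}{7095} - 53\right) = 23745 \left(- \frac{376034}{7095}\right) = - \frac{595261822}{473}$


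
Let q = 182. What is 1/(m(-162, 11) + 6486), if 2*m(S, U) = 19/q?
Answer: 364/2360923 ≈ 0.00015418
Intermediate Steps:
m(S, U) = 19/364 (m(S, U) = (19/182)/2 = (19*(1/182))/2 = (1/2)*(19/182) = 19/364)
1/(m(-162, 11) + 6486) = 1/(19/364 + 6486) = 1/(2360923/364) = 364/2360923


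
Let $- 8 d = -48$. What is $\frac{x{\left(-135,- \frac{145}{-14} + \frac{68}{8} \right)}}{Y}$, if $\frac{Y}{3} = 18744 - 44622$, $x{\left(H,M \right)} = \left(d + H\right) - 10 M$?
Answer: $\frac{13}{3178} \approx 0.0040906$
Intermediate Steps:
$d = 6$ ($d = \left(- \frac{1}{8}\right) \left(-48\right) = 6$)
$x{\left(H,M \right)} = 6 + H - 10 M$ ($x{\left(H,M \right)} = \left(6 + H\right) - 10 M = 6 + H - 10 M$)
$Y = -77634$ ($Y = 3 \left(18744 - 44622\right) = 3 \left(-25878\right) = -77634$)
$\frac{x{\left(-135,- \frac{145}{-14} + \frac{68}{8} \right)}}{Y} = \frac{6 - 135 - 10 \left(- \frac{145}{-14} + \frac{68}{8}\right)}{-77634} = \left(6 - 135 - 10 \left(\left(-145\right) \left(- \frac{1}{14}\right) + 68 \cdot \frac{1}{8}\right)\right) \left(- \frac{1}{77634}\right) = \left(6 - 135 - 10 \left(\frac{145}{14} + \frac{17}{2}\right)\right) \left(- \frac{1}{77634}\right) = \left(6 - 135 - \frac{1320}{7}\right) \left(- \frac{1}{77634}\right) = \left(- \frac{2223}{7}\right) \left(- \frac{1}{77634}\right) = \frac{13}{3178}$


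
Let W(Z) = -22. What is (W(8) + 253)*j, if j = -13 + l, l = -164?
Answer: -40887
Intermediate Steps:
j = -177 (j = -13 - 164 = -177)
(W(8) + 253)*j = (-22 + 253)*(-177) = 231*(-177) = -40887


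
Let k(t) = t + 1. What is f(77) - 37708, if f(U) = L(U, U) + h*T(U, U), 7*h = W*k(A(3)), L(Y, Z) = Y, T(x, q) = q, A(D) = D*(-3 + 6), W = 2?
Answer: -37411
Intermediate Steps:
A(D) = 3*D (A(D) = D*3 = 3*D)
k(t) = 1 + t
h = 20/7 (h = (2*(1 + 3*3))/7 = (2*(1 + 9))/7 = (2*10)/7 = (⅐)*20 = 20/7 ≈ 2.8571)
f(U) = 27*U/7 (f(U) = U + 20*U/7 = 27*U/7)
f(77) - 37708 = (27/7)*77 - 37708 = 297 - 37708 = -37411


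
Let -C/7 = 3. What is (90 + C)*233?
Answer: 16077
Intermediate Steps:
C = -21 (C = -7*3 = -21)
(90 + C)*233 = (90 - 21)*233 = 69*233 = 16077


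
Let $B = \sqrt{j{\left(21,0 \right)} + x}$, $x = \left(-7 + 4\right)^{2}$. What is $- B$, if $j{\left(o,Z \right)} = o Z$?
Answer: $-3$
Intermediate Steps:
$x = 9$ ($x = \left(-3\right)^{2} = 9$)
$j{\left(o,Z \right)} = Z o$
$B = 3$ ($B = \sqrt{0 \cdot 21 + 9} = \sqrt{0 + 9} = \sqrt{9} = 3$)
$- B = \left(-1\right) 3 = -3$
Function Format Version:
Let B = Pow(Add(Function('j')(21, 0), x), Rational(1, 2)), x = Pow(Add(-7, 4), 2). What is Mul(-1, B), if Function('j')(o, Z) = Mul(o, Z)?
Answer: -3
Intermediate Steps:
x = 9 (x = Pow(-3, 2) = 9)
Function('j')(o, Z) = Mul(Z, o)
B = 3 (B = Pow(Add(Mul(0, 21), 9), Rational(1, 2)) = Pow(Add(0, 9), Rational(1, 2)) = Pow(9, Rational(1, 2)) = 3)
Mul(-1, B) = Mul(-1, 3) = -3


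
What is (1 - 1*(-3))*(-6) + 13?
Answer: -11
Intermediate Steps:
(1 - 1*(-3))*(-6) + 13 = (1 + 3)*(-6) + 13 = 4*(-6) + 13 = -24 + 13 = -11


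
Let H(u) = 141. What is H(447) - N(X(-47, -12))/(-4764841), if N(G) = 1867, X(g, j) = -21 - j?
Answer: 671844448/4764841 ≈ 141.00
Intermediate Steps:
H(447) - N(X(-47, -12))/(-4764841) = 141 - 1867/(-4764841) = 141 - 1867*(-1)/4764841 = 141 - 1*(-1867/4764841) = 141 + 1867/4764841 = 671844448/4764841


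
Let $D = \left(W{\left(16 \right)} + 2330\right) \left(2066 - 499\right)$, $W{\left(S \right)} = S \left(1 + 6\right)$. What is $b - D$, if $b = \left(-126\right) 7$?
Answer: $-3827496$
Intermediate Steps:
$W{\left(S \right)} = 7 S$ ($W{\left(S \right)} = S 7 = 7 S$)
$b = -882$
$D = 3826614$ ($D = \left(7 \cdot 16 + 2330\right) \left(2066 - 499\right) = \left(112 + 2330\right) 1567 = 2442 \cdot 1567 = 3826614$)
$b - D = -882 - 3826614 = -3827496$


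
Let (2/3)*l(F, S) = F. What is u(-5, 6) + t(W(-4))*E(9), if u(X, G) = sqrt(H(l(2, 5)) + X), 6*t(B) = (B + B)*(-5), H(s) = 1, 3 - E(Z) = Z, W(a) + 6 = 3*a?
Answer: -180 + 2*I ≈ -180.0 + 2.0*I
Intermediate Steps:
l(F, S) = 3*F/2
W(a) = -6 + 3*a
E(Z) = 3 - Z
t(B) = -5*B/3 (t(B) = ((B + B)*(-5))/6 = ((2*B)*(-5))/6 = (-10*B)/6 = -5*B/3)
u(X, G) = sqrt(1 + X)
u(-5, 6) + t(W(-4))*E(9) = sqrt(1 - 5) + (-5*(-6 + 3*(-4))/3)*(3 - 1*9) = sqrt(-4) + (-5*(-6 - 12)/3)*(3 - 9) = 2*I - 5/3*(-18)*(-6) = 2*I + 30*(-6) = 2*I - 180 = -180 + 2*I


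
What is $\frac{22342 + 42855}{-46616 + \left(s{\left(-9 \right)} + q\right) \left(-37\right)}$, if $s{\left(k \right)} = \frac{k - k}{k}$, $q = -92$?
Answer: $- \frac{65197}{43212} \approx -1.5088$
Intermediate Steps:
$s{\left(k \right)} = 0$ ($s{\left(k \right)} = \frac{0}{k} = 0$)
$\frac{22342 + 42855}{-46616 + \left(s{\left(-9 \right)} + q\right) \left(-37\right)} = \frac{22342 + 42855}{-46616 + \left(0 - 92\right) \left(-37\right)} = \frac{65197}{-46616 - -3404} = \frac{65197}{-46616 + 3404} = \frac{65197}{-43212} = 65197 \left(- \frac{1}{43212}\right) = - \frac{65197}{43212}$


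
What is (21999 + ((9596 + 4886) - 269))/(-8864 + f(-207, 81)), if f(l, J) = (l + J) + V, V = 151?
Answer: -36212/8839 ≈ -4.0968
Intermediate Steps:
f(l, J) = 151 + J + l (f(l, J) = (l + J) + 151 = (J + l) + 151 = 151 + J + l)
(21999 + ((9596 + 4886) - 269))/(-8864 + f(-207, 81)) = (21999 + ((9596 + 4886) - 269))/(-8864 + (151 + 81 - 207)) = (21999 + (14482 - 269))/(-8864 + 25) = (21999 + 14213)/(-8839) = 36212*(-1/8839) = -36212/8839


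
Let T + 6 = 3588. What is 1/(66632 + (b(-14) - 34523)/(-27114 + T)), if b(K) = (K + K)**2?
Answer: 23532/1568017963 ≈ 1.5007e-5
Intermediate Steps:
T = 3582 (T = -6 + 3588 = 3582)
b(K) = 4*K**2 (b(K) = (2*K)**2 = 4*K**2)
1/(66632 + (b(-14) - 34523)/(-27114 + T)) = 1/(66632 + (4*(-14)**2 - 34523)/(-27114 + 3582)) = 1/(66632 + (4*196 - 34523)/(-23532)) = 1/(66632 + (784 - 34523)*(-1/23532)) = 1/(66632 - 33739*(-1/23532)) = 1/(66632 + 33739/23532) = 1/(1568017963/23532) = 23532/1568017963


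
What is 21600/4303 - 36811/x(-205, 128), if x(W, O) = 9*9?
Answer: -156648133/348543 ≈ -449.44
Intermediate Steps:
x(W, O) = 81
21600/4303 - 36811/x(-205, 128) = 21600/4303 - 36811/81 = -156648133/348543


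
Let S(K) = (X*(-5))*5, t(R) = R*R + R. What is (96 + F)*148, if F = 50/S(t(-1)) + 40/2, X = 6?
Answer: 51356/3 ≈ 17119.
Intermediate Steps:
t(R) = R + R² (t(R) = R² + R = R + R²)
S(K) = -150 (S(K) = (6*(-5))*5 = -30*5 = -150)
F = 59/3 (F = 50/(-150) + 40/2 = 50*(-1/150) + 40*(½) = -⅓ + 20 = 59/3 ≈ 19.667)
(96 + F)*148 = (96 + 59/3)*148 = (347/3)*148 = 51356/3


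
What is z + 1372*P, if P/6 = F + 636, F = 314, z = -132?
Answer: 7820268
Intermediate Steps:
P = 5700 (P = 6*(314 + 636) = 6*950 = 5700)
z + 1372*P = -132 + 1372*5700 = -132 + 7820400 = 7820268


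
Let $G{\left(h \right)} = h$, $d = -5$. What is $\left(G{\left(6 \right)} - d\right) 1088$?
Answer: $11968$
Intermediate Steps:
$\left(G{\left(6 \right)} - d\right) 1088 = \left(6 - -5\right) 1088 = \left(6 + 5\right) 1088 = 11 \cdot 1088 = 11968$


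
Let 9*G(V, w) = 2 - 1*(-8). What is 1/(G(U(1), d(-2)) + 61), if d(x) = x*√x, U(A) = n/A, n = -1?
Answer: 9/559 ≈ 0.016100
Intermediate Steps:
U(A) = -1/A
d(x) = x^(3/2)
G(V, w) = 10/9 (G(V, w) = (2 - 1*(-8))/9 = (2 + 8)/9 = (⅑)*10 = 10/9)
1/(G(U(1), d(-2)) + 61) = 1/(10/9 + 61) = 1/(559/9) = 9/559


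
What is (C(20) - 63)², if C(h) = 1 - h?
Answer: 6724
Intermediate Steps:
(C(20) - 63)² = ((1 - 1*20) - 63)² = ((1 - 20) - 63)² = (-19 - 63)² = (-82)² = 6724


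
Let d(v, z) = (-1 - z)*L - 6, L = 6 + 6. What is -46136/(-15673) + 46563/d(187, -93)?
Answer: 260146409/5736318 ≈ 45.351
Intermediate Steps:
L = 12
d(v, z) = -18 - 12*z (d(v, z) = (-1 - z)*12 - 6 = (-12 - 12*z) - 6 = -18 - 12*z)
-46136/(-15673) + 46563/d(187, -93) = -46136/(-15673) + 46563/(-18 - 12*(-93)) = -46136*(-1/15673) + 46563/(-18 + 1116) = 46136/15673 + 46563/1098 = 46136/15673 + 46563*(1/1098) = 46136/15673 + 15521/366 = 260146409/5736318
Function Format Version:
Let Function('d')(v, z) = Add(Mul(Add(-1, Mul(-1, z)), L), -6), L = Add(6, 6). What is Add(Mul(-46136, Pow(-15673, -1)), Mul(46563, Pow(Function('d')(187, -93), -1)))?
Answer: Rational(260146409, 5736318) ≈ 45.351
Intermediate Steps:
L = 12
Function('d')(v, z) = Add(-18, Mul(-12, z)) (Function('d')(v, z) = Add(Mul(Add(-1, Mul(-1, z)), 12), -6) = Add(Add(-12, Mul(-12, z)), -6) = Add(-18, Mul(-12, z)))
Add(Mul(-46136, Pow(-15673, -1)), Mul(46563, Pow(Function('d')(187, -93), -1))) = Add(Mul(-46136, Pow(-15673, -1)), Mul(46563, Pow(Add(-18, Mul(-12, -93)), -1))) = Add(Mul(-46136, Rational(-1, 15673)), Mul(46563, Pow(Add(-18, 1116), -1))) = Add(Rational(46136, 15673), Mul(46563, Pow(1098, -1))) = Add(Rational(46136, 15673), Mul(46563, Rational(1, 1098))) = Add(Rational(46136, 15673), Rational(15521, 366)) = Rational(260146409, 5736318)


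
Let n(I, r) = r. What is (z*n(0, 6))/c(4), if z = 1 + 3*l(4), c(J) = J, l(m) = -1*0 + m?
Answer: 39/2 ≈ 19.500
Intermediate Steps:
l(m) = m (l(m) = 0 + m = m)
z = 13 (z = 1 + 3*4 = 1 + 12 = 13)
(z*n(0, 6))/c(4) = (13*6)/4 = 78*(¼) = 39/2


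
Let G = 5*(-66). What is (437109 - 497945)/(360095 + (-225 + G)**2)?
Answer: -15209/167030 ≈ -0.091056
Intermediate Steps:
G = -330
(437109 - 497945)/(360095 + (-225 + G)**2) = (437109 - 497945)/(360095 + (-225 - 330)**2) = -60836/(360095 + (-555)**2) = -60836/(360095 + 308025) = -60836/668120 = -60836*1/668120 = -15209/167030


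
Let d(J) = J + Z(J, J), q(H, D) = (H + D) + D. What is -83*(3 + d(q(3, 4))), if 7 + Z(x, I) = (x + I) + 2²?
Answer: -2739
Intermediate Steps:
q(H, D) = H + 2*D (q(H, D) = (D + H) + D = H + 2*D)
Z(x, I) = -3 + I + x (Z(x, I) = -7 + ((x + I) + 2²) = -7 + ((I + x) + 4) = -7 + (4 + I + x) = -3 + I + x)
d(J) = -3 + 3*J (d(J) = J + (-3 + J + J) = J + (-3 + 2*J) = -3 + 3*J)
-83*(3 + d(q(3, 4))) = -83*(3 + (-3 + 3*(3 + 2*4))) = -83*(3 + (-3 + 3*(3 + 8))) = -83*(3 + (-3 + 3*11)) = -83*(3 + (-3 + 33)) = -83*(3 + 30) = -83*33 = -2739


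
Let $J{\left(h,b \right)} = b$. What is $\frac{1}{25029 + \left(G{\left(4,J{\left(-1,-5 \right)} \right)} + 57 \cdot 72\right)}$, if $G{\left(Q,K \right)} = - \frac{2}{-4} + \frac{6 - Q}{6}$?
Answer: $\frac{6}{174803} \approx 3.4324 \cdot 10^{-5}$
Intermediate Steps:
$G{\left(Q,K \right)} = \frac{3}{2} - \frac{Q}{6}$ ($G{\left(Q,K \right)} = \left(-2\right) \left(- \frac{1}{4}\right) + \left(6 - Q\right) \frac{1}{6} = \frac{1}{2} - \left(-1 + \frac{Q}{6}\right) = \frac{3}{2} - \frac{Q}{6}$)
$\frac{1}{25029 + \left(G{\left(4,J{\left(-1,-5 \right)} \right)} + 57 \cdot 72\right)} = \frac{1}{25029 + \left(\left(\frac{3}{2} - \frac{2}{3}\right) + 57 \cdot 72\right)} = \frac{1}{25029 + \left(\left(\frac{3}{2} - \frac{2}{3}\right) + 4104\right)} = \frac{1}{25029 + \left(\frac{5}{6} + 4104\right)} = \frac{1}{25029 + \frac{24629}{6}} = \frac{1}{\frac{174803}{6}} = \frac{6}{174803}$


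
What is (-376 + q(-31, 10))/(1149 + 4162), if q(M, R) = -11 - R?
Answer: -397/5311 ≈ -0.074751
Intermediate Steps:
(-376 + q(-31, 10))/(1149 + 4162) = (-376 + (-11 - 1*10))/(1149 + 4162) = (-376 + (-11 - 10))/5311 = (-376 - 21)*(1/5311) = -397*1/5311 = -397/5311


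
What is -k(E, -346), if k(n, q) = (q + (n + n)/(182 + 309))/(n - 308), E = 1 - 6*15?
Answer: -170064/194927 ≈ -0.87245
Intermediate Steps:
E = -89 (E = 1 - 90 = -89)
k(n, q) = (q + 2*n/491)/(-308 + n) (k(n, q) = (q + (2*n)/491)/(-308 + n) = (q + (2*n)*(1/491))/(-308 + n) = (q + 2*n/491)/(-308 + n))
-k(E, -346) = -(-346 + (2/491)*(-89))/(-308 - 89) = -(-346 - 178/491)/(-397) = -(-1)*(-170064)/(397*491) = -1*170064/194927 = -170064/194927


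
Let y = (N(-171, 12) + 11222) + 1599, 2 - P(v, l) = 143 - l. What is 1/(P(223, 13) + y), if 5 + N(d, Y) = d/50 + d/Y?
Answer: 100/1267033 ≈ 7.8925e-5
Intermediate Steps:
N(d, Y) = -5 + d/50 + d/Y (N(d, Y) = -5 + (d/50 + d/Y) = -5 + d/50 + d/Y)
P(v, l) = -141 + l (P(v, l) = 2 - (143 - l) = 2 + (-143 + l) = -141 + l)
y = 1279833/100 (y = ((-5 + (1/50)*(-171) - 171/12) + 11222) + 1599 = ((-5 - 171/50 - 171*1/12) + 11222) + 1599 = ((-5 - 171/50 - 57/4) + 11222) + 1599 = (-2267/100 + 11222) + 1599 = 1119933/100 + 1599 = 1279833/100 ≈ 12798.)
1/(P(223, 13) + y) = 1/((-141 + 13) + 1279833/100) = 1/(-128 + 1279833/100) = 1/(1267033/100) = 100/1267033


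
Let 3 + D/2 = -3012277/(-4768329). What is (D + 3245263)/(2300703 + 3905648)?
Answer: 15474459090107/29593923457479 ≈ 0.52289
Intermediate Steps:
D = -22585420/4768329 (D = -6 + 2*(-3012277/(-4768329)) = -6 + 2*(-3012277*(-1/4768329)) = -6 + 2*(3012277/4768329) = -6 + 6024554/4768329 = -22585420/4768329 ≈ -4.7365)
(D + 3245263)/(2300703 + 3905648) = (-22585420/4768329 + 3245263)/(2300703 + 3905648) = (15474459090107/4768329)/6206351 = (15474459090107/4768329)*(1/6206351) = 15474459090107/29593923457479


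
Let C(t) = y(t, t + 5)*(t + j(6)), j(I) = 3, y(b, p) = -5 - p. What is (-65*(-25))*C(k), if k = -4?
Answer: 9750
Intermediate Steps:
C(t) = (-10 - t)*(3 + t) (C(t) = (-5 - (t + 5))*(t + 3) = (-5 - (5 + t))*(3 + t) = (-5 + (-5 - t))*(3 + t) = (-10 - t)*(3 + t))
(-65*(-25))*C(k) = (-65*(-25))*(-(3 - 4)*(10 - 4)) = 1625*(-1*(-1)*6) = 1625*6 = 9750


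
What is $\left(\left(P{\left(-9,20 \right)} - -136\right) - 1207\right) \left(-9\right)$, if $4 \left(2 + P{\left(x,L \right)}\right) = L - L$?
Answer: $9657$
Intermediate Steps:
$P{\left(x,L \right)} = -2$ ($P{\left(x,L \right)} = -2 + \frac{L - L}{4} = -2 + \frac{1}{4} \cdot 0 = -2 + 0 = -2$)
$\left(\left(P{\left(-9,20 \right)} - -136\right) - 1207\right) \left(-9\right) = \left(\left(-2 - -136\right) - 1207\right) \left(-9\right) = \left(\left(-2 + 136\right) - 1207\right) \left(-9\right) = \left(134 - 1207\right) \left(-9\right) = \left(-1073\right) \left(-9\right) = 9657$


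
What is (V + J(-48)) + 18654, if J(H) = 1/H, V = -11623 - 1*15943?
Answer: -427777/48 ≈ -8912.0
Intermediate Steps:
V = -27566 (V = -11623 - 15943 = -27566)
(V + J(-48)) + 18654 = (-27566 + 1/(-48)) + 18654 = (-27566 - 1/48) + 18654 = -1323169/48 + 18654 = -427777/48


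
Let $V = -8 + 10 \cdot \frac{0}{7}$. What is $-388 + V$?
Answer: $-396$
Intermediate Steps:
$V = -8$ ($V = -8 + 10 \cdot 0 \cdot \frac{1}{7} = -8 + 10 \cdot 0 = -8 + 0 = -8$)
$-388 + V = -388 - 8 = -396$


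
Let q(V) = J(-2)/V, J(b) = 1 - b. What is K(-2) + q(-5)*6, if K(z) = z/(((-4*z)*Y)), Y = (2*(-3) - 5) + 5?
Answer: -427/120 ≈ -3.5583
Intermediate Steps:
Y = -6 (Y = (-6 - 5) + 5 = -11 + 5 = -6)
q(V) = 3/V (q(V) = (1 - 1*(-2))/V = (1 + 2)/V = 3/V)
K(z) = 1/24 (K(z) = z/((-4*z*(-6))) = z/((24*z)) = z*(1/(24*z)) = 1/24)
K(-2) + q(-5)*6 = 1/24 + (3/(-5))*6 = 1/24 + (3*(-1/5))*6 = 1/24 - 3/5*6 = 1/24 - 18/5 = -427/120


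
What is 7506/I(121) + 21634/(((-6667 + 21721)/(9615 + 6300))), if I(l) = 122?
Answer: 3509851562/153049 ≈ 22933.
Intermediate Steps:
7506/I(121) + 21634/(((-6667 + 21721)/(9615 + 6300))) = 7506/122 + 21634/(((-6667 + 21721)/(9615 + 6300))) = 7506*(1/122) + 21634/((15054/15915)) = 3753/61 + 21634/((15054*(1/15915))) = 3753/61 + 21634/(5018/5305) = 3753/61 + 21634*(5305/5018) = 3753/61 + 57384185/2509 = 3509851562/153049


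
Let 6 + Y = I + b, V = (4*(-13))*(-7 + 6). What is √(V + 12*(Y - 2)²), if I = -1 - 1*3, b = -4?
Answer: 2*√781 ≈ 55.893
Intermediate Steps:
I = -4 (I = -1 - 3 = -4)
V = 52 (V = -52*(-1) = 52)
Y = -14 (Y = -6 + (-4 - 4) = -6 - 8 = -14)
√(V + 12*(Y - 2)²) = √(52 + 12*(-14 - 2)²) = √(52 + 12*(-16)²) = √(52 + 12*256) = √(52 + 3072) = √3124 = 2*√781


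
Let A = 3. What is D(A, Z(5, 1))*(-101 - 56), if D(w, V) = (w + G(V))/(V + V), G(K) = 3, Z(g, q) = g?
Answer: -471/5 ≈ -94.200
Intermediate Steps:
D(w, V) = (3 + w)/(2*V) (D(w, V) = (w + 3)/(V + V) = (3 + w)/((2*V)) = (3 + w)*(1/(2*V)) = (3 + w)/(2*V))
D(A, Z(5, 1))*(-101 - 56) = ((½)*(3 + 3)/5)*(-101 - 56) = ((½)*(⅕)*6)*(-157) = (⅗)*(-157) = -471/5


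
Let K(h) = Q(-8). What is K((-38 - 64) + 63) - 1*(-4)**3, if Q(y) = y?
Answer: 56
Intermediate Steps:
K(h) = -8
K((-38 - 64) + 63) - 1*(-4)**3 = -8 - 1*(-4)**3 = -8 - 1*(-64) = -8 + 64 = 56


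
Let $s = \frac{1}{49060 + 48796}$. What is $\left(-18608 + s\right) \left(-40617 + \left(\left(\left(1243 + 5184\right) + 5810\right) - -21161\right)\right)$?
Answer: $\frac{13145109202893}{97856} \approx 1.3433 \cdot 10^{8}$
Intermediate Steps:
$s = \frac{1}{97856} \approx 1.0219 \cdot 10^{-5}$
$\left(-18608 + s\right) \left(-40617 + \left(\left(\left(1243 + 5184\right) + 5810\right) - -21161\right)\right) = \left(-18608 + \frac{1}{97856}\right) \left(-40617 + \left(\left(\left(1243 + 5184\right) + 5810\right) - -21161\right)\right) = - \frac{1820904447 \left(-40617 + \left(\left(6427 + 5810\right) + 21161\right)\right)}{97856} = - \frac{1820904447 \left(-40617 + \left(12237 + 21161\right)\right)}{97856} = - \frac{1820904447 \left(-40617 + 33398\right)}{97856} = \left(- \frac{1820904447}{97856}\right) \left(-7219\right) = \frac{13145109202893}{97856}$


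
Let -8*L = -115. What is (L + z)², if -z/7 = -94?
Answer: 28933641/64 ≈ 4.5209e+5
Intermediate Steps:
L = 115/8 (L = -⅛*(-115) = 115/8 ≈ 14.375)
z = 658 (z = -7*(-94) = 658)
(L + z)² = (115/8 + 658)² = (5379/8)² = 28933641/64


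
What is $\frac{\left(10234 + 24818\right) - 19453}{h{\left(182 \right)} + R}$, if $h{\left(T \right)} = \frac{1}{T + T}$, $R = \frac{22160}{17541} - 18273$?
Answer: $- \frac{99598429476}{116663632471} \approx -0.85372$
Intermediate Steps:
$R = - \frac{320504533}{17541}$ ($R = 22160 \cdot \frac{1}{17541} - 18273 = \frac{22160}{17541} - 18273 = - \frac{320504533}{17541} \approx -18272.0$)
$h{\left(T \right)} = \frac{1}{2 T}$
$\frac{\left(10234 + 24818\right) - 19453}{h{\left(182 \right)} + R} = \frac{\left(10234 + 24818\right) - 19453}{\frac{1}{2 \cdot 182} - \frac{320504533}{17541}} = \frac{35052 - 19453}{\frac{1}{2} \cdot \frac{1}{182} - \frac{320504533}{17541}} = \frac{15599}{\frac{1}{364} - \frac{320504533}{17541}} = \frac{15599}{- \frac{116663632471}{6384924}} = 15599 \left(- \frac{6384924}{116663632471}\right) = - \frac{99598429476}{116663632471}$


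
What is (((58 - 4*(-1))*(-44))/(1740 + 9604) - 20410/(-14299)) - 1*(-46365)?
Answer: 940119970851/20275982 ≈ 46366.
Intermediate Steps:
(((58 - 4*(-1))*(-44))/(1740 + 9604) - 20410/(-14299)) - 1*(-46365) = (((58 + 4)*(-44))/11344 - 20410*(-1/14299)) + 46365 = ((62*(-44))*(1/11344) + 20410/14299) + 46365 = (-2728*1/11344 + 20410/14299) + 46365 = (-341/1418 + 20410/14299) + 46365 = 24065421/20275982 + 46365 = 940119970851/20275982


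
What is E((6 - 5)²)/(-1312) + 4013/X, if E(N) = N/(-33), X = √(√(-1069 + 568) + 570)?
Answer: 1/43296 + 4013/√(570 + I*√501) ≈ 167.99 - 3.2971*I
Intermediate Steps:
X = √(570 + I*√501) (X = √(√(-501) + 570) = √(I*√501 + 570) = √(570 + I*√501) ≈ 23.879 + 0.4687*I)
E(N) = -N/33 (E(N) = N*(-1/33) = -N/33)
E((6 - 5)²)/(-1312) + 4013/X = -(6 - 5)²/33/(-1312) + 4013/(√(570 + I*√501)) = -1/33*1²*(-1/1312) + 4013/√(570 + I*√501) = -1/33*1*(-1/1312) + 4013/√(570 + I*√501) = -1/33*(-1/1312) + 4013/√(570 + I*√501) = 1/43296 + 4013/√(570 + I*√501)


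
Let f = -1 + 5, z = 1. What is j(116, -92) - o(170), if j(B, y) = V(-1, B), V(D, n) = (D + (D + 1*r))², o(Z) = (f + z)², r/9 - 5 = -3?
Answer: 231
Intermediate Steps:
r = 18 (r = 45 + 9*(-3) = 45 - 27 = 18)
f = 4
o(Z) = 25 (o(Z) = (4 + 1)² = 5² = 25)
V(D, n) = (18 + 2*D)² (V(D, n) = (D + (D + 1*18))² = (D + (D + 18))² = (D + (18 + D))² = (18 + 2*D)²)
j(B, y) = 256 (j(B, y) = 4*(9 - 1)² = 4*8² = 4*64 = 256)
j(116, -92) - o(170) = 256 - 1*25 = 256 - 25 = 231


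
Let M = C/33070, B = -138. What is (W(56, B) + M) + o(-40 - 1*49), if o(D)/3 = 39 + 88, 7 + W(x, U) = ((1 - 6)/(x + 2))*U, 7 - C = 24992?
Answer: 73872361/191806 ≈ 385.14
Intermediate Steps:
C = -24985 (C = 7 - 1*24992 = 7 - 24992 = -24985)
W(x, U) = -7 - 5*U/(2 + x) (W(x, U) = -7 + ((1 - 6)/(x + 2))*U = -7 + (-5/(2 + x))*U = -7 - 5*U/(2 + x))
M = -4997/6614 (M = -24985/33070 = -24985*1/33070 = -4997/6614 ≈ -0.75552)
o(D) = 381 (o(D) = 3*(39 + 88) = 3*127 = 381)
(W(56, B) + M) + o(-40 - 1*49) = ((-14 - 7*56 - 5*(-138))/(2 + 56) - 4997/6614) + 381 = ((-14 - 392 + 690)/58 - 4997/6614) + 381 = ((1/58)*284 - 4997/6614) + 381 = (142/29 - 4997/6614) + 381 = 794275/191806 + 381 = 73872361/191806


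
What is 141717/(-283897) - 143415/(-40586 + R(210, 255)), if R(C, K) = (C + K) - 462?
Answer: 34963787244/11521391951 ≈ 3.0347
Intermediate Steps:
R(C, K) = -462 + C + K
141717/(-283897) - 143415/(-40586 + R(210, 255)) = 141717/(-283897) - 143415/(-40586 + (-462 + 210 + 255)) = 141717*(-1/283897) - 143415/(-40586 + 3) = -141717/283897 - 143415/(-40583) = -141717/283897 - 143415*(-1/40583) = -141717/283897 + 143415/40583 = 34963787244/11521391951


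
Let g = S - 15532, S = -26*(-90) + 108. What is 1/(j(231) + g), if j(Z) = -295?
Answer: -1/13379 ≈ -7.4744e-5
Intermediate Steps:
S = 2448 (S = 2340 + 108 = 2448)
g = -13084 (g = 2448 - 15532 = -13084)
1/(j(231) + g) = 1/(-295 - 13084) = 1/(-13379) = -1/13379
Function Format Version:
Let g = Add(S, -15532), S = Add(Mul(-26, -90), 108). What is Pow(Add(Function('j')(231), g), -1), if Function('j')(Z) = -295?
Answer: Rational(-1, 13379) ≈ -7.4744e-5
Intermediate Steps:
S = 2448 (S = Add(2340, 108) = 2448)
g = -13084 (g = Add(2448, -15532) = -13084)
Pow(Add(Function('j')(231), g), -1) = Pow(Add(-295, -13084), -1) = Pow(-13379, -1) = Rational(-1, 13379)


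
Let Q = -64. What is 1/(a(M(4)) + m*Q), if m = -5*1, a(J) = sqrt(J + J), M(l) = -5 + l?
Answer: 160/51201 - I*sqrt(2)/102402 ≈ 0.0031249 - 1.381e-5*I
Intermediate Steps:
a(J) = sqrt(2)*sqrt(J) (a(J) = sqrt(2*J) = sqrt(2)*sqrt(J))
m = -5
1/(a(M(4)) + m*Q) = 1/(sqrt(2)*sqrt(-5 + 4) - 5*(-64)) = 1/(sqrt(2)*sqrt(-1) + 320) = 1/(sqrt(2)*I + 320) = 1/(I*sqrt(2) + 320) = 1/(320 + I*sqrt(2))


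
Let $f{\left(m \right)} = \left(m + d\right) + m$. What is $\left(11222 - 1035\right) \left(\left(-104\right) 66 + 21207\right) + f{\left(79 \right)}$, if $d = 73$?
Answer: $146112372$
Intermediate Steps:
$f{\left(m \right)} = 73 + 2 m$ ($f{\left(m \right)} = \left(m + 73\right) + m = \left(73 + m\right) + m = 73 + 2 m$)
$\left(11222 - 1035\right) \left(\left(-104\right) 66 + 21207\right) + f{\left(79 \right)} = \left(11222 - 1035\right) \left(\left(-104\right) 66 + 21207\right) + \left(73 + 2 \cdot 79\right) = 10187 \left(-6864 + 21207\right) + \left(73 + 158\right) = 10187 \cdot 14343 + 231 = 146112141 + 231 = 146112372$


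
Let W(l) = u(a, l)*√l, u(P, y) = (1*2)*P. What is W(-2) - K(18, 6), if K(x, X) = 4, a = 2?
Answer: -4 + 4*I*√2 ≈ -4.0 + 5.6569*I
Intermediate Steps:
u(P, y) = 2*P
W(l) = 4*√l (W(l) = (2*2)*√l = 4*√l)
W(-2) - K(18, 6) = 4*√(-2) - 1*4 = 4*(I*√2) - 4 = 4*I*√2 - 4 = -4 + 4*I*√2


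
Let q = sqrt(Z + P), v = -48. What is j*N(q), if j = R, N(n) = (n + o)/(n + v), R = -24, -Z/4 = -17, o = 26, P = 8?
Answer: 7944/557 + 888*sqrt(19)/557 ≈ 21.211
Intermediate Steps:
Z = 68 (Z = -4*(-17) = 68)
q = 2*sqrt(19) (q = sqrt(68 + 8) = sqrt(76) = 2*sqrt(19) ≈ 8.7178)
N(n) = (26 + n)/(-48 + n) (N(n) = (n + 26)/(n - 48) = (26 + n)/(-48 + n))
j = -24
j*N(q) = -24*(26 + 2*sqrt(19))/(-48 + 2*sqrt(19))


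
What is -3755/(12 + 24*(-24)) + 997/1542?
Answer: 1058753/144948 ≈ 7.3044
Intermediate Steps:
-3755/(12 + 24*(-24)) + 997/1542 = -3755/(12 - 576) + 997*(1/1542) = -3755/(-564) + 997/1542 = -3755*(-1/564) + 997/1542 = 3755/564 + 997/1542 = 1058753/144948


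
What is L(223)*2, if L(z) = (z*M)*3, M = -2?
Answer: -2676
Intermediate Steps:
L(z) = -6*z (L(z) = (z*(-2))*3 = -2*z*3 = -6*z)
L(223)*2 = -6*223*2 = -1338*2 = -2676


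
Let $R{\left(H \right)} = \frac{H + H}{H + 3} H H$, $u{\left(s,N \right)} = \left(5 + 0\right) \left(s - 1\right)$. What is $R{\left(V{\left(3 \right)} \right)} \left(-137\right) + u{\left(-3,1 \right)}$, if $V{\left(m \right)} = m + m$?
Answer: $-6596$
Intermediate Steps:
$u{\left(s,N \right)} = -5 + 5 s$ ($u{\left(s,N \right)} = 5 \left(-1 + s\right) = -5 + 5 s$)
$V{\left(m \right)} = 2 m$
$R{\left(H \right)} = \frac{2 H^{3}}{3 + H}$ ($R{\left(H \right)} = \frac{2 H}{3 + H} H^{2} = \frac{2 H^{3}}{3 + H}$)
$R{\left(V{\left(3 \right)} \right)} \left(-137\right) + u{\left(-3,1 \right)} = \frac{2 \left(2 \cdot 3\right)^{3}}{3 + 2 \cdot 3} \left(-137\right) + \left(-5 + 5 \left(-3\right)\right) = \frac{2 \cdot 6^{3}}{3 + 6} \left(-137\right) - 20 = 2 \cdot 216 \cdot \frac{1}{9} \left(-137\right) - 20 = 48 \left(-137\right) - 20 = -6576 - 20 = -6596$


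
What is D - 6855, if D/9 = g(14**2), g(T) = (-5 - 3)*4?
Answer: -7143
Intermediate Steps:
g(T) = -32 (g(T) = -8*4 = -32)
D = -288 (D = 9*(-32) = -288)
D - 6855 = -288 - 6855 = -7143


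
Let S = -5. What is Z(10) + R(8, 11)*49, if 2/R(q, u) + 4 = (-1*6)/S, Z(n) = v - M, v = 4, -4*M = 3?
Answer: -121/4 ≈ -30.250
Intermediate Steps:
M = -3/4 (M = -1/4*3 = -3/4 ≈ -0.75000)
Z(n) = 19/4 (Z(n) = 4 - 1*(-3/4) = 4 + 3/4 = 19/4)
R(q, u) = -5/7 (R(q, u) = 2/(-4 - 1*6/(-5)) = 2/(-4 - 6*(-1/5)) = 2/(-4 + 6/5) = 2/(-14/5) = 2*(-5/14) = -5/7)
Z(10) + R(8, 11)*49 = 19/4 - 5/7*49 = 19/4 - 35 = -121/4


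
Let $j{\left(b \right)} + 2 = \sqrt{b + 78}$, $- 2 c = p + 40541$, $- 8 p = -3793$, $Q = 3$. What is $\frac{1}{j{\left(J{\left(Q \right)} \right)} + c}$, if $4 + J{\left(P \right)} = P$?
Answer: $- \frac{750064}{15383481671} - \frac{256 \sqrt{77}}{107684371697} \approx -4.8779 \cdot 10^{-5}$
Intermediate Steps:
$J{\left(P \right)} = -4 + P$
$p = \frac{3793}{8}$ ($p = \left(- \frac{1}{8}\right) \left(-3793\right) = \frac{3793}{8} \approx 474.13$)
$c = - \frac{328121}{16}$ ($c = - \frac{\frac{3793}{8} + 40541}{2} = \left(- \frac{1}{2}\right) \frac{328121}{8} = - \frac{328121}{16} \approx -20508.0$)
$j{\left(b \right)} = -2 + \sqrt{78 + b}$ ($j{\left(b \right)} = -2 + \sqrt{b + 78} = -2 + \sqrt{78 + b}$)
$\frac{1}{j{\left(J{\left(Q \right)} \right)} + c} = \frac{1}{\left(-2 + \sqrt{78 + \left(-4 + 3\right)}\right) - \frac{328121}{16}} = \frac{1}{\left(-2 + \sqrt{78 - 1}\right) - \frac{328121}{16}} = \frac{1}{\left(-2 + \sqrt{77}\right) - \frac{328121}{16}} = \frac{1}{- \frac{328153}{16} + \sqrt{77}}$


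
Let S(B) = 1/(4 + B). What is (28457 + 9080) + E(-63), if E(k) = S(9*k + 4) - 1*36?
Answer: 20963058/559 ≈ 37501.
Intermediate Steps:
E(k) = -36 + 1/(8 + 9*k) (E(k) = 1/(4 + (9*k + 4)) - 1*36 = 1/(4 + (4 + 9*k)) - 36 = 1/(8 + 9*k) - 36 = -36 + 1/(8 + 9*k))
(28457 + 9080) + E(-63) = (28457 + 9080) + (-287 - 324*(-63))/(8 + 9*(-63)) = 37537 + (-287 + 20412)/(8 - 567) = 37537 + 20125/(-559) = 37537 - 1/559*20125 = 37537 - 20125/559 = 20963058/559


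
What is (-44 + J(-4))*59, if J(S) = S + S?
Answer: -3068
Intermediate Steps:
J(S) = 2*S
(-44 + J(-4))*59 = (-44 + 2*(-4))*59 = (-44 - 8)*59 = -52*59 = -3068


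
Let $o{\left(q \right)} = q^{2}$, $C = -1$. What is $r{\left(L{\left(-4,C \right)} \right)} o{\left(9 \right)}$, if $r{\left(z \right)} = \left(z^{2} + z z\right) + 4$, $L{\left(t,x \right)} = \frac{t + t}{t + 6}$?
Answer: $2916$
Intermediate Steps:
$L{\left(t,x \right)} = \frac{2 t}{6 + t}$
$r{\left(z \right)} = 4 + 2 z^{2}$ ($r{\left(z \right)} = \left(z^{2} + z^{2}\right) + 4 = 2 z^{2} + 4 = 4 + 2 z^{2}$)
$r{\left(L{\left(-4,C \right)} \right)} o{\left(9 \right)} = \left(4 + 2 \left(2 \left(-4\right) \frac{1}{6 - 4}\right)^{2}\right) 9^{2} = \left(4 + 2 \left(2 \left(-4\right) \frac{1}{2}\right)^{2}\right) 81 = \left(4 + 2 \left(-4\right)^{2}\right) 81 = \left(4 + 2 \cdot 16\right) 81 = \left(4 + 32\right) 81 = 36 \cdot 81 = 2916$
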